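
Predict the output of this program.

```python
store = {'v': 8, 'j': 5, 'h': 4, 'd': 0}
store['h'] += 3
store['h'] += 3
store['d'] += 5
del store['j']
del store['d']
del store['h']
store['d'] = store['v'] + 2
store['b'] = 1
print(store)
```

{'v': 8, 'd': 10, 'b': 1}

store['h'] = 4+3 = 7 → {'v': 8, 'j': 5, 'h': 7, 'd': 0}
store['h'] = 7+3 = 10 → {'v': 8, 'j': 5, 'h': 10, 'd': 0}
store['d'] = 0+5 = 5 → {'v': 8, 'j': 5, 'h': 10, 'd': 5}
del 'j' → {'v': 8, 'h': 10, 'd': 5}
del 'd' → {'v': 8, 'h': 10}
del 'h' → {'v': 8}
store['d'] = store['v']+2 = 10 → {'v': 8, 'd': 10}
store['b'] = 1 → {'v': 8, 'd': 10, 'b': 1}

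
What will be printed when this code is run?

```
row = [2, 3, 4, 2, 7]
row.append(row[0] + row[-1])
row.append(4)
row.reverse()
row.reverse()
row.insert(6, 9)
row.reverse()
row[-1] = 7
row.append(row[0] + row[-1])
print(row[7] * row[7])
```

append row[0]+row[-1] = 2+7 = 9 → [2, 3, 4, 2, 7, 9]
append 4 → [2, 3, 4, 2, 7, 9, 4]
reverse → [4, 9, 7, 2, 4, 3, 2]
reverse → [2, 3, 4, 2, 7, 9, 4]
insert 9 at 6 → [2, 3, 4, 2, 7, 9, 9, 4]
reverse → [4, 9, 9, 7, 2, 4, 3, 2]
row[-1] = 7 → [4, 9, 9, 7, 2, 4, 3, 7]
append row[0]+row[-1] = 4+7 = 11 → [4, 9, 9, 7, 2, 4, 3, 7, 11]
row[7]*row[7] = 7*7 = 49

49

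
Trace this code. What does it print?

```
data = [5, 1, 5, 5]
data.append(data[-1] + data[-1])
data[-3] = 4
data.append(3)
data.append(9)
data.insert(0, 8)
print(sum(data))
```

append data[-1]+data[-1] = 5+5 = 10 → [5, 1, 5, 5, 10]
data[-3] = 4 → [5, 1, 4, 5, 10]
append 3 → [5, 1, 4, 5, 10, 3]
append 9 → [5, 1, 4, 5, 10, 3, 9]
insert 8 at 0 → [8, 5, 1, 4, 5, 10, 3, 9]
sum = 45

45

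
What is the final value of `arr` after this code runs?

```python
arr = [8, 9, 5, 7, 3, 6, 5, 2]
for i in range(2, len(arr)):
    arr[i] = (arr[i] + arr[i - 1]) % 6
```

[8, 9, 2, 3, 0, 0, 5, 1]

i=2: arr[2] = (5+9)%6 = 2 → [8, 9, 2, 7, 3, 6, 5, 2]
i=3: arr[3] = (7+2)%6 = 3 → [8, 9, 2, 3, 3, 6, 5, 2]
i=4: arr[4] = (3+3)%6 = 0 → [8, 9, 2, 3, 0, 6, 5, 2]
i=5: arr[5] = (6+0)%6 = 0 → [8, 9, 2, 3, 0, 0, 5, 2]
i=6: arr[6] = (5+0)%6 = 5 → [8, 9, 2, 3, 0, 0, 5, 2]
i=7: arr[7] = (2+5)%6 = 1 → [8, 9, 2, 3, 0, 0, 5, 1]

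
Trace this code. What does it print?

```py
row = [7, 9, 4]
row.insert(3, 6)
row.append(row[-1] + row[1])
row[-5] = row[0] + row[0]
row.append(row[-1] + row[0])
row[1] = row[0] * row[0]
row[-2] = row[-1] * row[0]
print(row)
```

insert 6 at 3 → [7, 9, 4, 6]
append row[-1]+row[1] = 6+9 = 15 → [7, 9, 4, 6, 15]
row[-5] = row[0]+row[0] = 7+7 = 14 → [14, 9, 4, 6, 15]
append row[-1]+row[0] = 15+14 = 29 → [14, 9, 4, 6, 15, 29]
row[1] = row[0]*row[0] = 14*14 = 196 → [14, 196, 4, 6, 15, 29]
row[-2] = row[-1]*row[0] = 29*14 = 406 → [14, 196, 4, 6, 406, 29]

[14, 196, 4, 6, 406, 29]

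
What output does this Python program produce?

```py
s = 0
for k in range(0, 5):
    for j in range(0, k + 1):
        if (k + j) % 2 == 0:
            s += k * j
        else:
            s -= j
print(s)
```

k=0,j=0: even sum, s = 0+0 = 0
k=1,j=0: odd sum, s = 0-0 = 0
k=1,j=1: even sum, s = 0+1 = 1
k=2,j=0: even sum, s = 1+0 = 1
k=2,j=1: odd sum, s = 1-1 = 0
k=2,j=2: even sum, s = 0+4 = 4
k=3,j=0: odd sum, s = 4-0 = 4
k=3,j=1: even sum, s = 4+3 = 7
k=3,j=2: odd sum, s = 7-2 = 5
k=3,j=3: even sum, s = 5+9 = 14
k=4,j=0: even sum, s = 14+0 = 14
k=4,j=1: odd sum, s = 14-1 = 13
k=4,j=2: even sum, s = 13+8 = 21
k=4,j=3: odd sum, s = 21-3 = 18
k=4,j=4: even sum, s = 18+16 = 34

34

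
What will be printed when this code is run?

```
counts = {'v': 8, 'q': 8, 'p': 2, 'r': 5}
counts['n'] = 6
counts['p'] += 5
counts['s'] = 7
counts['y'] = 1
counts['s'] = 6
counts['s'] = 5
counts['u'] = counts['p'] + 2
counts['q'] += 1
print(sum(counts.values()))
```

50

counts['n'] = 6 → {'v': 8, 'q': 8, 'p': 2, 'r': 5, 'n': 6}
counts['p'] = 2+5 = 7 → {'v': 8, 'q': 8, 'p': 7, 'r': 5, 'n': 6}
counts['s'] = 7 → {'v': 8, 'q': 8, 'p': 7, 'r': 5, 'n': 6, 's': 7}
counts['y'] = 1 → {'v': 8, 'q': 8, 'p': 7, 'r': 5, 'n': 6, 's': 7, 'y': 1}
counts['s'] = 6 → {'v': 8, 'q': 8, 'p': 7, 'r': 5, 'n': 6, 's': 6, 'y': 1}
counts['s'] = 5 → {'v': 8, 'q': 8, 'p': 7, 'r': 5, 'n': 6, 's': 5, 'y': 1}
counts['u'] = counts['p']+2 = 9 → {'v': 8, 'q': 8, 'p': 7, 'r': 5, 'n': 6, 's': 5, 'y': 1, 'u': 9}
counts['q'] = 8+1 = 9 → {'v': 8, 'q': 9, 'p': 7, 'r': 5, 'n': 6, 's': 5, 'y': 1, 'u': 9}
sum of values = 50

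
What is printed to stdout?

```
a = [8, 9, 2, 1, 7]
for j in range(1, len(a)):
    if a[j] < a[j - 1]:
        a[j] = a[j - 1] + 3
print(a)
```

[8, 9, 12, 15, 18]

j=1: 9>=8, unchanged → [8, 9, 2, 1, 7]
j=2: 2<9, a[2] = 9+3 = 12 → [8, 9, 12, 1, 7]
j=3: 1<12, a[3] = 12+3 = 15 → [8, 9, 12, 15, 7]
j=4: 7<15, a[4] = 15+3 = 18 → [8, 9, 12, 15, 18]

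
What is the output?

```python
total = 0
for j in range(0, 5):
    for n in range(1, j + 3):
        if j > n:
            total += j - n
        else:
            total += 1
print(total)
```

j=0,n=1: not 0>1, total = 0+1 = 1
j=0,n=2: not 0>2, total = 1+1 = 2
j=1,n=1: not 1>1, total = 2+1 = 3
j=1,n=2: not 1>2, total = 3+1 = 4
j=1,n=3: not 1>3, total = 4+1 = 5
j=2,n=1: 2>1, total = 5+1 = 6
j=2,n=2: not 2>2, total = 6+1 = 7
j=2,n=3: not 2>3, total = 7+1 = 8
j=2,n=4: not 2>4, total = 8+1 = 9
j=3,n=1: 3>1, total = 9+2 = 11
j=3,n=2: 3>2, total = 11+1 = 12
j=3,n=3: not 3>3, total = 12+1 = 13
j=3,n=4: not 3>4, total = 13+1 = 14
j=3,n=5: not 3>5, total = 14+1 = 15
j=4,n=1: 4>1, total = 15+3 = 18
j=4,n=2: 4>2, total = 18+2 = 20
j=4,n=3: 4>3, total = 20+1 = 21
j=4,n=4: not 4>4, total = 21+1 = 22
j=4,n=5: not 4>5, total = 22+1 = 23
j=4,n=6: not 4>6, total = 23+1 = 24

24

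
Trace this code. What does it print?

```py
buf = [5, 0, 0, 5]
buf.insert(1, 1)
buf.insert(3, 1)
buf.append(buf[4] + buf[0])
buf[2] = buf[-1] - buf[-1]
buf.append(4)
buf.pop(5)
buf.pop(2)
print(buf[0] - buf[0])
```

0

insert 1 at 1 → [5, 1, 0, 0, 5]
insert 1 at 3 → [5, 1, 0, 1, 0, 5]
append buf[4]+buf[0] = 0+5 = 5 → [5, 1, 0, 1, 0, 5, 5]
buf[2] = buf[-1]-buf[-1] = 5-5 = 0 → [5, 1, 0, 1, 0, 5, 5]
append 4 → [5, 1, 0, 1, 0, 5, 5, 4]
pop(5) removes 5 → [5, 1, 0, 1, 0, 5, 4]
pop(2) removes 0 → [5, 1, 1, 0, 5, 4]
buf[0]-buf[0] = 5-5 = 0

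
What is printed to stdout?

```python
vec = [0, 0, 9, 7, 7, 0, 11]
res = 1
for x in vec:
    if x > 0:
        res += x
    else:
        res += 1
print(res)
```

38

x=0: not >0, res = 1+1 = 2
x=0: not >0, res = 2+1 = 3
x=9: >0, res = 3+9 = 12
x=7: >0, res = 12+7 = 19
x=7: >0, res = 19+7 = 26
x=0: not >0, res = 26+1 = 27
x=11: >0, res = 27+11 = 38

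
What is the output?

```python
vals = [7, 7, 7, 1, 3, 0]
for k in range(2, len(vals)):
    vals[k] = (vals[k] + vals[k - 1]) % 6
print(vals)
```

k=2: vals[2] = (7+7)%6 = 2 → [7, 7, 2, 1, 3, 0]
k=3: vals[3] = (1+2)%6 = 3 → [7, 7, 2, 3, 3, 0]
k=4: vals[4] = (3+3)%6 = 0 → [7, 7, 2, 3, 0, 0]
k=5: vals[5] = (0+0)%6 = 0 → [7, 7, 2, 3, 0, 0]

[7, 7, 2, 3, 0, 0]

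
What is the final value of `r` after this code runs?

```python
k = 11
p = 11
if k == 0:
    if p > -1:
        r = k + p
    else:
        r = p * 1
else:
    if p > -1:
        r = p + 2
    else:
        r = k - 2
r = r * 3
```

k=11, p=11
k == 0 is False; p > -1 is True
→ r = p + 2 = 13
r = 13*3 = 39

39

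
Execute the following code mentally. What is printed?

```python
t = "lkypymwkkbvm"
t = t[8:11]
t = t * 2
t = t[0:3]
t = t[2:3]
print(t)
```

v

slice [8:11] → 'kbv'
repeat ×2 → 'kbvkbv'
slice [0:3] → 'kbv'
slice [2:3] → 'v'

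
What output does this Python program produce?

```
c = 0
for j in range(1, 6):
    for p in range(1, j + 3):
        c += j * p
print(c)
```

j=1,p=1: c = 0+1 = 1
j=1,p=2: c = 1+2 = 3
j=1,p=3: c = 3+3 = 6
j=2,p=1: c = 6+2 = 8
j=2,p=2: c = 8+4 = 12
j=2,p=3: c = 12+6 = 18
j=2,p=4: c = 18+8 = 26
j=3,p=1: c = 26+3 = 29
j=3,p=2: c = 29+6 = 35
j=3,p=3: c = 35+9 = 44
j=3,p=4: c = 44+12 = 56
j=3,p=5: c = 56+15 = 71
j=4,p=1: c = 71+4 = 75
j=4,p=2: c = 75+8 = 83
j=4,p=3: c = 83+12 = 95
j=4,p=4: c = 95+16 = 111
j=4,p=5: c = 111+20 = 131
j=4,p=6: c = 131+24 = 155
j=5,p=1: c = 155+5 = 160
j=5,p=2: c = 160+10 = 170
j=5,p=3: c = 170+15 = 185
j=5,p=4: c = 185+20 = 205
j=5,p=5: c = 205+25 = 230
j=5,p=6: c = 230+30 = 260
j=5,p=7: c = 260+35 = 295

295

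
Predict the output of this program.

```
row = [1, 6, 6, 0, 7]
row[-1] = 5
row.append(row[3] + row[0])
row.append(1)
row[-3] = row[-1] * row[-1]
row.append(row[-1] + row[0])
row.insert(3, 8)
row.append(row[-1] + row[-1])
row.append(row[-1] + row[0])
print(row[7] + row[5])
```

2

row[-1] = 5 → [1, 6, 6, 0, 5]
append row[3]+row[0] = 0+1 = 1 → [1, 6, 6, 0, 5, 1]
append 1 → [1, 6, 6, 0, 5, 1, 1]
row[-3] = row[-1]*row[-1] = 1*1 = 1 → [1, 6, 6, 0, 1, 1, 1]
append row[-1]+row[0] = 1+1 = 2 → [1, 6, 6, 0, 1, 1, 1, 2]
insert 8 at 3 → [1, 6, 6, 8, 0, 1, 1, 1, 2]
append row[-1]+row[-1] = 2+2 = 4 → [1, 6, 6, 8, 0, 1, 1, 1, 2, 4]
append row[-1]+row[0] = 4+1 = 5 → [1, 6, 6, 8, 0, 1, 1, 1, 2, 4, 5]
row[7]+row[5] = 1+1 = 2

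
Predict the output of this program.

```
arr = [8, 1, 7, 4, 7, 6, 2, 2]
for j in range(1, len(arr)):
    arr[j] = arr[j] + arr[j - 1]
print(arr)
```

j=1: arr[1] = 1+8 = 9 → [8, 9, 7, 4, 7, 6, 2, 2]
j=2: arr[2] = 7+9 = 16 → [8, 9, 16, 4, 7, 6, 2, 2]
j=3: arr[3] = 4+16 = 20 → [8, 9, 16, 20, 7, 6, 2, 2]
j=4: arr[4] = 7+20 = 27 → [8, 9, 16, 20, 27, 6, 2, 2]
j=5: arr[5] = 6+27 = 33 → [8, 9, 16, 20, 27, 33, 2, 2]
j=6: arr[6] = 2+33 = 35 → [8, 9, 16, 20, 27, 33, 35, 2]
j=7: arr[7] = 2+35 = 37 → [8, 9, 16, 20, 27, 33, 35, 37]

[8, 9, 16, 20, 27, 33, 35, 37]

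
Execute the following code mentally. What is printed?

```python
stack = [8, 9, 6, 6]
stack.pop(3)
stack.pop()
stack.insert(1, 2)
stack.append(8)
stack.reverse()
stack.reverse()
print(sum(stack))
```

27

pop(3) removes 6 → [8, 9, 6]
pop() removes 6 → [8, 9]
insert 2 at 1 → [8, 2, 9]
append 8 → [8, 2, 9, 8]
reverse → [8, 9, 2, 8]
reverse → [8, 2, 9, 8]
sum = 27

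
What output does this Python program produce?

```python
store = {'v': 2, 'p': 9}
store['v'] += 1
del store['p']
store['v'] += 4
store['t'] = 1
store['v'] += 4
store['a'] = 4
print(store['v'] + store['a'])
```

store['v'] = 2+1 = 3 → {'v': 3, 'p': 9}
del 'p' → {'v': 3}
store['v'] = 3+4 = 7 → {'v': 7}
store['t'] = 1 → {'v': 7, 't': 1}
store['v'] = 7+4 = 11 → {'v': 11, 't': 1}
store['a'] = 4 → {'v': 11, 't': 1, 'a': 4}
store['v']+store['a'] = 11+4 = 15

15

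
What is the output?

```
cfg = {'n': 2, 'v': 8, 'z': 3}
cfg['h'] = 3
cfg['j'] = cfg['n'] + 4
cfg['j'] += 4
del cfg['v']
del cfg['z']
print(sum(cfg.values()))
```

cfg['h'] = 3 → {'n': 2, 'v': 8, 'z': 3, 'h': 3}
cfg['j'] = cfg['n']+4 = 6 → {'n': 2, 'v': 8, 'z': 3, 'h': 3, 'j': 6}
cfg['j'] = 6+4 = 10 → {'n': 2, 'v': 8, 'z': 3, 'h': 3, 'j': 10}
del 'v' → {'n': 2, 'z': 3, 'h': 3, 'j': 10}
del 'z' → {'n': 2, 'h': 3, 'j': 10}
sum of values = 15

15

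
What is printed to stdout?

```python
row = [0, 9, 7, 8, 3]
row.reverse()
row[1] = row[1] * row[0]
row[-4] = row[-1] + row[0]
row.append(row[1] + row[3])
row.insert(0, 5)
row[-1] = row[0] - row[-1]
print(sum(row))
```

reverse → [3, 8, 7, 9, 0]
row[1] = row[1]*row[0] = 8*3 = 24 → [3, 24, 7, 9, 0]
row[-4] = row[-1]+row[0] = 0+3 = 3 → [3, 3, 7, 9, 0]
append row[1]+row[3] = 3+9 = 12 → [3, 3, 7, 9, 0, 12]
insert 5 at 0 → [5, 3, 3, 7, 9, 0, 12]
row[-1] = row[0]-row[-1] = 5-12 = -7 → [5, 3, 3, 7, 9, 0, -7]
sum = 20

20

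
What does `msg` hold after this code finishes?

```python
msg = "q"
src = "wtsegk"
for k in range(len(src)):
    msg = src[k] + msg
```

'kgestwq'

k=0: prepend 'w' → 'wq'
k=1: prepend 't' → 'twq'
k=2: prepend 's' → 'stwq'
k=3: prepend 'e' → 'estwq'
k=4: prepend 'g' → 'gestwq'
k=5: prepend 'k' → 'kgestwq'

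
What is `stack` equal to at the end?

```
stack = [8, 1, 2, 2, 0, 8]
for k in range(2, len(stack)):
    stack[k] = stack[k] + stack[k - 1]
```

[8, 1, 3, 5, 5, 13]

k=2: stack[2] = 2+1 = 3 → [8, 1, 3, 2, 0, 8]
k=3: stack[3] = 2+3 = 5 → [8, 1, 3, 5, 0, 8]
k=4: stack[4] = 0+5 = 5 → [8, 1, 3, 5, 5, 8]
k=5: stack[5] = 8+5 = 13 → [8, 1, 3, 5, 5, 13]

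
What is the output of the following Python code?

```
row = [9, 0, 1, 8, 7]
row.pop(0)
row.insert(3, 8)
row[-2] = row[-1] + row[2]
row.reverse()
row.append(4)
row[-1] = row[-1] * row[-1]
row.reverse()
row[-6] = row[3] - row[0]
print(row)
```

[-8, 0, 1, 8, 15, 7]

pop(0) removes 9 → [0, 1, 8, 7]
insert 8 at 3 → [0, 1, 8, 8, 7]
row[-2] = row[-1]+row[2] = 7+8 = 15 → [0, 1, 8, 15, 7]
reverse → [7, 15, 8, 1, 0]
append 4 → [7, 15, 8, 1, 0, 4]
row[-1] = row[-1]*row[-1] = 4*4 = 16 → [7, 15, 8, 1, 0, 16]
reverse → [16, 0, 1, 8, 15, 7]
row[-6] = row[3]-row[0] = 8-16 = -8 → [-8, 0, 1, 8, 15, 7]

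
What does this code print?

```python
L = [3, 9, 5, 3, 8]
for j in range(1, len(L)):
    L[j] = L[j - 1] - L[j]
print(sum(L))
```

j=1: L[1] = 3-9 = -6 → [3, -6, 5, 3, 8]
j=2: L[2] = (-6)-5 = -11 → [3, -6, -11, 3, 8]
j=3: L[3] = (-11)-3 = -14 → [3, -6, -11, -14, 8]
j=4: L[4] = (-14)-8 = -22 → [3, -6, -11, -14, -22]
sum = -50

-50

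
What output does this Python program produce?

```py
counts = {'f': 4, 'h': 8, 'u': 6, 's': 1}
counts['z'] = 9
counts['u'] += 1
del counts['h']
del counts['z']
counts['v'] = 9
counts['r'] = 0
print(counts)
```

{'f': 4, 'u': 7, 's': 1, 'v': 9, 'r': 0}

counts['z'] = 9 → {'f': 4, 'h': 8, 'u': 6, 's': 1, 'z': 9}
counts['u'] = 6+1 = 7 → {'f': 4, 'h': 8, 'u': 7, 's': 1, 'z': 9}
del 'h' → {'f': 4, 'u': 7, 's': 1, 'z': 9}
del 'z' → {'f': 4, 'u': 7, 's': 1}
counts['v'] = 9 → {'f': 4, 'u': 7, 's': 1, 'v': 9}
counts['r'] = 0 → {'f': 4, 'u': 7, 's': 1, 'v': 9, 'r': 0}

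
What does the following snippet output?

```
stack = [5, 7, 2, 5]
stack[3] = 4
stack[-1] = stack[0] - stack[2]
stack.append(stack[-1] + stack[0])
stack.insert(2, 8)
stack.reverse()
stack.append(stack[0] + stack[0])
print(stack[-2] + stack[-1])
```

stack[3] = 4 → [5, 7, 2, 4]
stack[-1] = stack[0]-stack[2] = 5-2 = 3 → [5, 7, 2, 3]
append stack[-1]+stack[0] = 3+5 = 8 → [5, 7, 2, 3, 8]
insert 8 at 2 → [5, 7, 8, 2, 3, 8]
reverse → [8, 3, 2, 8, 7, 5]
append stack[0]+stack[0] = 8+8 = 16 → [8, 3, 2, 8, 7, 5, 16]
stack[-2]+stack[-1] = 5+16 = 21

21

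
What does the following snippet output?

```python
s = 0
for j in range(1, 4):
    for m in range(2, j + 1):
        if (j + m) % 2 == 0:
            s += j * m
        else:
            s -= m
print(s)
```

j=2,m=2: even sum, s = 0+4 = 4
j=3,m=2: odd sum, s = 4-2 = 2
j=3,m=3: even sum, s = 2+9 = 11

11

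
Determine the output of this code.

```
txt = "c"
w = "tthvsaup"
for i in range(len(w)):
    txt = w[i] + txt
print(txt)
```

puasvhttc

i=0: prepend 't' → 'tc'
i=1: prepend 't' → 'ttc'
i=2: prepend 'h' → 'httc'
i=3: prepend 'v' → 'vhttc'
i=4: prepend 's' → 'svhttc'
i=5: prepend 'a' → 'asvhttc'
i=6: prepend 'u' → 'uasvhttc'
i=7: prepend 'p' → 'puasvhttc'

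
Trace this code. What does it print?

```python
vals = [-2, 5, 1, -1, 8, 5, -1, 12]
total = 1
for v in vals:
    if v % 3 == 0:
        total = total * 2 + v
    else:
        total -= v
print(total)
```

v=-2: not %3==0, total = 1-(-2) = 3
v=5: not %3==0, total = 3-5 = -2
v=1: not %3==0, total = (-2)-1 = -3
v=-1: not %3==0, total = (-3)-(-1) = -2
v=8: not %3==0, total = (-2)-8 = -10
v=5: not %3==0, total = (-10)-5 = -15
v=-1: not %3==0, total = (-15)-(-1) = -14
v=12: %3==0, total = (-14)*2+12 = -16

-16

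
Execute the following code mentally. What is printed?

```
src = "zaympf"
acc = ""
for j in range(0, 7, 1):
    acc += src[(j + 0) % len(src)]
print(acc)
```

zaympfz

j=0: add src[0]='z' → 'z'
j=1: add src[1]='a' → 'za'
j=2: add src[2]='y' → 'zay'
j=3: add src[3]='m' → 'zaym'
j=4: add src[4]='p' → 'zaymp'
j=5: add src[5]='f' → 'zaympf'
j=6: add src[0]='z' → 'zaympfz'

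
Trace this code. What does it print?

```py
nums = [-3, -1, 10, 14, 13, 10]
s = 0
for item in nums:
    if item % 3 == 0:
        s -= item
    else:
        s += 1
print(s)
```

8

item=-3: %3==0, s = 0-(-3) = 3
item=-1: not %3==0, s = 3+1 = 4
item=10: not %3==0, s = 4+1 = 5
item=14: not %3==0, s = 5+1 = 6
item=13: not %3==0, s = 6+1 = 7
item=10: not %3==0, s = 7+1 = 8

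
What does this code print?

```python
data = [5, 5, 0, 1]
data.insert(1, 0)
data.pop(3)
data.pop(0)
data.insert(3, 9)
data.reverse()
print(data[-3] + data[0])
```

insert 0 at 1 → [5, 0, 5, 0, 1]
pop(3) removes 0 → [5, 0, 5, 1]
pop(0) removes 5 → [0, 5, 1]
insert 9 at 3 → [0, 5, 1, 9]
reverse → [9, 1, 5, 0]
data[-3]+data[0] = 1+9 = 10

10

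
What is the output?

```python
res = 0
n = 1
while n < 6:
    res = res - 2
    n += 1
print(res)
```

n=1: res = 0-2 = -2
n=2: res = (-2)-2 = -4
n=3: res = (-4)-2 = -6
n=4: res = (-6)-2 = -8
n=5: res = (-8)-2 = -10

-10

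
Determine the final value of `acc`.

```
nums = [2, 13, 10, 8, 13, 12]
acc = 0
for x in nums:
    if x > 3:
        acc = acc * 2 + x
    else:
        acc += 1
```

x=2: not >3, acc = 0+1 = 1
x=13: >3, acc = 1*2+13 = 15
x=10: >3, acc = 15*2+10 = 40
x=8: >3, acc = 40*2+8 = 88
x=13: >3, acc = 88*2+13 = 189
x=12: >3, acc = 189*2+12 = 390

390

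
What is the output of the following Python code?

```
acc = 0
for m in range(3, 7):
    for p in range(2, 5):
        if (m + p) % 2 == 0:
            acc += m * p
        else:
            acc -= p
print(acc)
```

66

m=3,p=2: odd sum, acc = 0-2 = -2
m=3,p=3: even sum, acc = (-2)+9 = 7
m=3,p=4: odd sum, acc = 7-4 = 3
m=4,p=2: even sum, acc = 3+8 = 11
m=4,p=3: odd sum, acc = 11-3 = 8
m=4,p=4: even sum, acc = 8+16 = 24
m=5,p=2: odd sum, acc = 24-2 = 22
m=5,p=3: even sum, acc = 22+15 = 37
m=5,p=4: odd sum, acc = 37-4 = 33
m=6,p=2: even sum, acc = 33+12 = 45
m=6,p=3: odd sum, acc = 45-3 = 42
m=6,p=4: even sum, acc = 42+24 = 66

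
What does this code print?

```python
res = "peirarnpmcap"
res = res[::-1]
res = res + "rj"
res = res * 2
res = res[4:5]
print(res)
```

p

reverse → 'pacmpnrariep'
+ 'rj' → 'pacmpnrarieprj'
repeat ×2 → 'pacmpnrarieprjpacmpnrarieprj'
slice [4:5] → 'p'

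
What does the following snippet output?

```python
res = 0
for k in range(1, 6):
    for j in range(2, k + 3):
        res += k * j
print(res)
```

k=1,j=2: res = 0+2 = 2
k=1,j=3: res = 2+3 = 5
k=2,j=2: res = 5+4 = 9
k=2,j=3: res = 9+6 = 15
k=2,j=4: res = 15+8 = 23
k=3,j=2: res = 23+6 = 29
k=3,j=3: res = 29+9 = 38
k=3,j=4: res = 38+12 = 50
k=3,j=5: res = 50+15 = 65
k=4,j=2: res = 65+8 = 73
k=4,j=3: res = 73+12 = 85
k=4,j=4: res = 85+16 = 101
k=4,j=5: res = 101+20 = 121
k=4,j=6: res = 121+24 = 145
k=5,j=2: res = 145+10 = 155
k=5,j=3: res = 155+15 = 170
k=5,j=4: res = 170+20 = 190
k=5,j=5: res = 190+25 = 215
k=5,j=6: res = 215+30 = 245
k=5,j=7: res = 245+35 = 280

280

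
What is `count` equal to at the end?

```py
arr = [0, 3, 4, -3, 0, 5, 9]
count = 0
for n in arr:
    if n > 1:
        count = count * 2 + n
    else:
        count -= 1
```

35

n=0: not >1, count = 0-1 = -1
n=3: >1, count = (-1)*2+3 = 1
n=4: >1, count = 1*2+4 = 6
n=-3: not >1, count = 6-1 = 5
n=0: not >1, count = 5-1 = 4
n=5: >1, count = 4*2+5 = 13
n=9: >1, count = 13*2+9 = 35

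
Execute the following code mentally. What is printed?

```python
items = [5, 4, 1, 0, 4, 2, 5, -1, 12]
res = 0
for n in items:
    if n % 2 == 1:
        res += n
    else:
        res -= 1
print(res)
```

5

n=5: odd, res = 0+5 = 5
n=4: not odd, res = 5-1 = 4
n=1: odd, res = 4+1 = 5
n=0: not odd, res = 5-1 = 4
n=4: not odd, res = 4-1 = 3
n=2: not odd, res = 3-1 = 2
n=5: odd, res = 2+5 = 7
n=-1: odd, res = 7+(-1) = 6
n=12: not odd, res = 6-1 = 5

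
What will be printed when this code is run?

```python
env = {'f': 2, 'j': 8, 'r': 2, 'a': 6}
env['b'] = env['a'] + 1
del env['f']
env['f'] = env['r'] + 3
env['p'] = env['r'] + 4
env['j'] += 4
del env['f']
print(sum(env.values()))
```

env['b'] = env['a']+1 = 7 → {'f': 2, 'j': 8, 'r': 2, 'a': 6, 'b': 7}
del 'f' → {'j': 8, 'r': 2, 'a': 6, 'b': 7}
env['f'] = env['r']+3 = 5 → {'j': 8, 'r': 2, 'a': 6, 'b': 7, 'f': 5}
env['p'] = env['r']+4 = 6 → {'j': 8, 'r': 2, 'a': 6, 'b': 7, 'f': 5, 'p': 6}
env['j'] = 8+4 = 12 → {'j': 12, 'r': 2, 'a': 6, 'b': 7, 'f': 5, 'p': 6}
del 'f' → {'j': 12, 'r': 2, 'a': 6, 'b': 7, 'p': 6}
sum of values = 33

33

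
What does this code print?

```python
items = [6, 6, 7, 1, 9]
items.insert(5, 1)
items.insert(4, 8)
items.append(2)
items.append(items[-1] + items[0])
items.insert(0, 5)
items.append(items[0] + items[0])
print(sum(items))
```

insert 1 at 5 → [6, 6, 7, 1, 9, 1]
insert 8 at 4 → [6, 6, 7, 1, 8, 9, 1]
append 2 → [6, 6, 7, 1, 8, 9, 1, 2]
append items[-1]+items[0] = 2+6 = 8 → [6, 6, 7, 1, 8, 9, 1, 2, 8]
insert 5 at 0 → [5, 6, 6, 7, 1, 8, 9, 1, 2, 8]
append items[0]+items[0] = 5+5 = 10 → [5, 6, 6, 7, 1, 8, 9, 1, 2, 8, 10]
sum = 63

63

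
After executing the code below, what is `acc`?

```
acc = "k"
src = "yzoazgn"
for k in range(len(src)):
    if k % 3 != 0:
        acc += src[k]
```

k=0: skip
k=1: add 'z' → 'kz'
k=2: add 'o' → 'kzo'
k=3: skip
k=4: add 'z' → 'kzoz'
k=5: add 'g' → 'kzozg'
k=6: skip

'kzozg'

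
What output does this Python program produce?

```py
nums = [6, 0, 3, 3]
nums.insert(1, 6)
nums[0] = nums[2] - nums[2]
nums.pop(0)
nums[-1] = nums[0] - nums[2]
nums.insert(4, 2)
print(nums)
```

insert 6 at 1 → [6, 6, 0, 3, 3]
nums[0] = nums[2]-nums[2] = 0-0 = 0 → [0, 6, 0, 3, 3]
pop(0) removes 0 → [6, 0, 3, 3]
nums[-1] = nums[0]-nums[2] = 6-3 = 3 → [6, 0, 3, 3]
insert 2 at 4 → [6, 0, 3, 3, 2]

[6, 0, 3, 3, 2]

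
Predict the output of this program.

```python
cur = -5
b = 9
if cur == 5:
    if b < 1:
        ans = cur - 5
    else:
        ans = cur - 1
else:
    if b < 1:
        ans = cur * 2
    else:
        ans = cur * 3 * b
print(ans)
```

cur=-5, b=9
cur == 5 is False; b < 1 is False
→ ans = cur * 3 * b = -135

-135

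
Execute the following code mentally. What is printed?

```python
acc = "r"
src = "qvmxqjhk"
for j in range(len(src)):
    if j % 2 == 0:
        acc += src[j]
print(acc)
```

rqmqh

j=0: add 'q' → 'rq'
j=1: skip
j=2: add 'm' → 'rqm'
j=3: skip
j=4: add 'q' → 'rqmq'
j=5: skip
j=6: add 'h' → 'rqmqh'
j=7: skip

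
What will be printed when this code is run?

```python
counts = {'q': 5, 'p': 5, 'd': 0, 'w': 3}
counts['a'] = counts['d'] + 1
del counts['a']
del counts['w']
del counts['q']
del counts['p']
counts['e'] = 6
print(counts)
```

counts['a'] = counts['d']+1 = 1 → {'q': 5, 'p': 5, 'd': 0, 'w': 3, 'a': 1}
del 'a' → {'q': 5, 'p': 5, 'd': 0, 'w': 3}
del 'w' → {'q': 5, 'p': 5, 'd': 0}
del 'q' → {'p': 5, 'd': 0}
del 'p' → {'d': 0}
counts['e'] = 6 → {'d': 0, 'e': 6}

{'d': 0, 'e': 6}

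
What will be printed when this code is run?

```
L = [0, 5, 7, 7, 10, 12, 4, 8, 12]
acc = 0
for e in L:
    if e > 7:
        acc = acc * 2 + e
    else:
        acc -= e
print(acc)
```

-164

e=0: not >7, acc = 0-0 = 0
e=5: not >7, acc = 0-5 = -5
e=7: not >7, acc = (-5)-7 = -12
e=7: not >7, acc = (-12)-7 = -19
e=10: >7, acc = (-19)*2+10 = -28
e=12: >7, acc = (-28)*2+12 = -44
e=4: not >7, acc = (-44)-4 = -48
e=8: >7, acc = (-48)*2+8 = -88
e=12: >7, acc = (-88)*2+12 = -164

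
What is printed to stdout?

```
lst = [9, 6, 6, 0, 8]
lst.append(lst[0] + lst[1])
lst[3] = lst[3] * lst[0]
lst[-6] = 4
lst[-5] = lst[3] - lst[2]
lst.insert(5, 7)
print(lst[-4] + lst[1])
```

-6

append lst[0]+lst[1] = 9+6 = 15 → [9, 6, 6, 0, 8, 15]
lst[3] = lst[3]*lst[0] = 0*9 = 0 → [9, 6, 6, 0, 8, 15]
lst[-6] = 4 → [4, 6, 6, 0, 8, 15]
lst[-5] = lst[3]-lst[2] = 0-6 = -6 → [4, -6, 6, 0, 8, 15]
insert 7 at 5 → [4, -6, 6, 0, 8, 7, 15]
lst[-4]+lst[1] = 0+(-6) = -6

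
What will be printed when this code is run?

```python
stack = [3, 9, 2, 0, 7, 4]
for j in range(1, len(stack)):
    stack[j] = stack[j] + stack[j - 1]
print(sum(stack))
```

j=1: stack[1] = 9+3 = 12 → [3, 12, 2, 0, 7, 4]
j=2: stack[2] = 2+12 = 14 → [3, 12, 14, 0, 7, 4]
j=3: stack[3] = 0+14 = 14 → [3, 12, 14, 14, 7, 4]
j=4: stack[4] = 7+14 = 21 → [3, 12, 14, 14, 21, 4]
j=5: stack[5] = 4+21 = 25 → [3, 12, 14, 14, 21, 25]
sum = 89

89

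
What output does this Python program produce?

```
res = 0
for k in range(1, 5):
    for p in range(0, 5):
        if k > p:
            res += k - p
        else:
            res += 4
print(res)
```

k=1,p=0: 1>0, res = 0+1 = 1
k=1,p=1: not 1>1, res = 1+4 = 5
k=1,p=2: not 1>2, res = 5+4 = 9
k=1,p=3: not 1>3, res = 9+4 = 13
k=1,p=4: not 1>4, res = 13+4 = 17
k=2,p=0: 2>0, res = 17+2 = 19
k=2,p=1: 2>1, res = 19+1 = 20
k=2,p=2: not 2>2, res = 20+4 = 24
k=2,p=3: not 2>3, res = 24+4 = 28
k=2,p=4: not 2>4, res = 28+4 = 32
k=3,p=0: 3>0, res = 32+3 = 35
k=3,p=1: 3>1, res = 35+2 = 37
k=3,p=2: 3>2, res = 37+1 = 38
k=3,p=3: not 3>3, res = 38+4 = 42
k=3,p=4: not 3>4, res = 42+4 = 46
k=4,p=0: 4>0, res = 46+4 = 50
k=4,p=1: 4>1, res = 50+3 = 53
k=4,p=2: 4>2, res = 53+2 = 55
k=4,p=3: 4>3, res = 55+1 = 56
k=4,p=4: not 4>4, res = 56+4 = 60

60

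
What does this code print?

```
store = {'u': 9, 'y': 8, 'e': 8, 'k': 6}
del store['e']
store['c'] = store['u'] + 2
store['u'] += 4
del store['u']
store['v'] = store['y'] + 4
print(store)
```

del 'e' → {'u': 9, 'y': 8, 'k': 6}
store['c'] = store['u']+2 = 11 → {'u': 9, 'y': 8, 'k': 6, 'c': 11}
store['u'] = 9+4 = 13 → {'u': 13, 'y': 8, 'k': 6, 'c': 11}
del 'u' → {'y': 8, 'k': 6, 'c': 11}
store['v'] = store['y']+4 = 12 → {'y': 8, 'k': 6, 'c': 11, 'v': 12}

{'y': 8, 'k': 6, 'c': 11, 'v': 12}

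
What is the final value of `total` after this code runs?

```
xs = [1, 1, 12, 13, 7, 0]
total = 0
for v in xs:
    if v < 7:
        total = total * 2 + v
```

6

v=1: <7, total = 0*2+1 = 1
v=1: <7, total = 1*2+1 = 3
v=12: not <7
v=13: not <7
v=7: not <7
v=0: <7, total = 3*2+0 = 6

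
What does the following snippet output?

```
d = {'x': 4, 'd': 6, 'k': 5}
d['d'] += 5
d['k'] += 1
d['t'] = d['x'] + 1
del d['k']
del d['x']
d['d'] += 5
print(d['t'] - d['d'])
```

-11

d['d'] = 6+5 = 11 → {'x': 4, 'd': 11, 'k': 5}
d['k'] = 5+1 = 6 → {'x': 4, 'd': 11, 'k': 6}
d['t'] = d['x']+1 = 5 → {'x': 4, 'd': 11, 'k': 6, 't': 5}
del 'k' → {'x': 4, 'd': 11, 't': 5}
del 'x' → {'d': 11, 't': 5}
d['d'] = 11+5 = 16 → {'d': 16, 't': 5}
d['t']-d['d'] = 5-16 = -11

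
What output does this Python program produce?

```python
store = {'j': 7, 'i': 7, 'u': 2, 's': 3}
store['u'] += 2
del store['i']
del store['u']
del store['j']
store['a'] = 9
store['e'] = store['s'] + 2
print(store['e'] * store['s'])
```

15

store['u'] = 2+2 = 4 → {'j': 7, 'i': 7, 'u': 4, 's': 3}
del 'i' → {'j': 7, 'u': 4, 's': 3}
del 'u' → {'j': 7, 's': 3}
del 'j' → {'s': 3}
store['a'] = 9 → {'s': 3, 'a': 9}
store['e'] = store['s']+2 = 5 → {'s': 3, 'a': 9, 'e': 5}
store['e']*store['s'] = 5*3 = 15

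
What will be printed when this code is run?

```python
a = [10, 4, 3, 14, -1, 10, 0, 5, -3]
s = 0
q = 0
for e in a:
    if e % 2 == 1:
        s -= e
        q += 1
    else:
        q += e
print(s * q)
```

-168

e=10: not odd; q=10
e=4: not odd; q=14
e=3: odd, s = 0-3 = -3; q=15
e=14: not odd; q=29
e=-1: odd, s = (-3)-(-1) = -2; q=30
e=10: not odd; q=40
e=0: not odd; q=40
e=5: odd, s = (-2)-5 = -7; q=41
e=-3: odd, s = (-7)-(-3) = -4; q=42
s*q = (-4)*42 = -168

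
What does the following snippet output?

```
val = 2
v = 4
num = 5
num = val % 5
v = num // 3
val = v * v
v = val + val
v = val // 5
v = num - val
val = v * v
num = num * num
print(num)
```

num = 2%5 = 2
v = 2//3 = 0
val = 0*0 = 0
v = 0+0 = 0
v = 0//5 = 0
v = 2-0 = 2
val = 2*2 = 4
num = 2*2 = 4

4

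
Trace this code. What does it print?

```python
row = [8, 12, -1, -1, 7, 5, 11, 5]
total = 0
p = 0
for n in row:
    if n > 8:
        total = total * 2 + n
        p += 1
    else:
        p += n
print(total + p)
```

n=8: not >8; p=8
n=12: >8, total = 0*2+12 = 12; p=9
n=-1: not >8; p=8
n=-1: not >8; p=7
n=7: not >8; p=14
n=5: not >8; p=19
n=11: >8, total = 12*2+11 = 35; p=20
n=5: not >8; p=25
total+p = 35+25 = 60

60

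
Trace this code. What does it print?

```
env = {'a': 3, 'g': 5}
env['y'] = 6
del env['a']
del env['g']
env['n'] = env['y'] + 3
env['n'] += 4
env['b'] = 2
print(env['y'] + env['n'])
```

env['y'] = 6 → {'a': 3, 'g': 5, 'y': 6}
del 'a' → {'g': 5, 'y': 6}
del 'g' → {'y': 6}
env['n'] = env['y']+3 = 9 → {'y': 6, 'n': 9}
env['n'] = 9+4 = 13 → {'y': 6, 'n': 13}
env['b'] = 2 → {'y': 6, 'n': 13, 'b': 2}
env['y']+env['n'] = 6+13 = 19

19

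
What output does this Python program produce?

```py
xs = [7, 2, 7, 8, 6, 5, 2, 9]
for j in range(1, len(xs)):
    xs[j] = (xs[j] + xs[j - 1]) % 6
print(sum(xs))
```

j=1: xs[1] = (2+7)%6 = 3 → [7, 3, 7, 8, 6, 5, 2, 9]
j=2: xs[2] = (7+3)%6 = 4 → [7, 3, 4, 8, 6, 5, 2, 9]
j=3: xs[3] = (8+4)%6 = 0 → [7, 3, 4, 0, 6, 5, 2, 9]
j=4: xs[4] = (6+0)%6 = 0 → [7, 3, 4, 0, 0, 5, 2, 9]
j=5: xs[5] = (5+0)%6 = 5 → [7, 3, 4, 0, 0, 5, 2, 9]
j=6: xs[6] = (2+5)%6 = 1 → [7, 3, 4, 0, 0, 5, 1, 9]
j=7: xs[7] = (9+1)%6 = 4 → [7, 3, 4, 0, 0, 5, 1, 4]
sum = 24

24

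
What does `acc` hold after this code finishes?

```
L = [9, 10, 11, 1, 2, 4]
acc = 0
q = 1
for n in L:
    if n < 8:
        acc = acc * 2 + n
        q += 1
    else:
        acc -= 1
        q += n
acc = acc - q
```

-46

n=9: not <8, acc = 0-1 = -1; q=10
n=10: not <8, acc = (-1)-1 = -2; q=20
n=11: not <8, acc = (-2)-1 = -3; q=31
n=1: <8, acc = (-3)*2+1 = -5; q=32
n=2: <8, acc = (-5)*2+2 = -8; q=33
n=4: <8, acc = (-8)*2+4 = -12; q=34
acc-q = (-12)-34 = -46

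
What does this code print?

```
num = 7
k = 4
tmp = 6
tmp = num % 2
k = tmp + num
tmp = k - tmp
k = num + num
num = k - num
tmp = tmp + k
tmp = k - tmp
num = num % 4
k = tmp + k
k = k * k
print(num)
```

tmp = 7%2 = 1
k = 1+7 = 8
tmp = 8-1 = 7
k = 7+7 = 14
num = 14-7 = 7
tmp = 7+14 = 21
tmp = 14-21 = -7
num = 7%4 = 3
k = (-7)+14 = 7
k = 7*7 = 49

3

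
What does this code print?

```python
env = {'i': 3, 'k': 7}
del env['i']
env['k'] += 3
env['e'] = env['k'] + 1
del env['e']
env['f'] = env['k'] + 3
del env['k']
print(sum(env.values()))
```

del 'i' → {'k': 7}
env['k'] = 7+3 = 10 → {'k': 10}
env['e'] = env['k']+1 = 11 → {'k': 10, 'e': 11}
del 'e' → {'k': 10}
env['f'] = env['k']+3 = 13 → {'k': 10, 'f': 13}
del 'k' → {'f': 13}
sum of values = 13

13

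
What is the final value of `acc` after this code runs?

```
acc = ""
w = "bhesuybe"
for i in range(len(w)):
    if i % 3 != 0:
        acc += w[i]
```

i=0: skip
i=1: add 'h' → 'h'
i=2: add 'e' → 'he'
i=3: skip
i=4: add 'u' → 'heu'
i=5: add 'y' → 'heuy'
i=6: skip
i=7: add 'e' → 'heuye'

'heuye'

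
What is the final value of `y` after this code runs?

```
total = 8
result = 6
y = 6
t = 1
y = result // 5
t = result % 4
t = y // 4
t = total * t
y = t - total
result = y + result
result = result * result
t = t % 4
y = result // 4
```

y = 6//5 = 1
t = 6%4 = 2
t = 1//4 = 0
t = 8*0 = 0
y = 0-8 = -8
result = (-8)+6 = -2
result = (-2)*(-2) = 4
t = 0%4 = 0
y = 4//4 = 1

1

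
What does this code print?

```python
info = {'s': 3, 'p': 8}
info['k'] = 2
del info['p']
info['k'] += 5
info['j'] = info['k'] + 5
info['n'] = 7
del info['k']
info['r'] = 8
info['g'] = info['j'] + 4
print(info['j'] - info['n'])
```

5

info['k'] = 2 → {'s': 3, 'p': 8, 'k': 2}
del 'p' → {'s': 3, 'k': 2}
info['k'] = 2+5 = 7 → {'s': 3, 'k': 7}
info['j'] = info['k']+5 = 12 → {'s': 3, 'k': 7, 'j': 12}
info['n'] = 7 → {'s': 3, 'k': 7, 'j': 12, 'n': 7}
del 'k' → {'s': 3, 'j': 12, 'n': 7}
info['r'] = 8 → {'s': 3, 'j': 12, 'n': 7, 'r': 8}
info['g'] = info['j']+4 = 16 → {'s': 3, 'j': 12, 'n': 7, 'r': 8, 'g': 16}
info['j']-info['n'] = 12-7 = 5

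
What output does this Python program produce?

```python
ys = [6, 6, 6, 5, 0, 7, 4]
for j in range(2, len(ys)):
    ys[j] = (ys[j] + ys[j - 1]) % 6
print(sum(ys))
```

26

j=2: ys[2] = (6+6)%6 = 0 → [6, 6, 0, 5, 0, 7, 4]
j=3: ys[3] = (5+0)%6 = 5 → [6, 6, 0, 5, 0, 7, 4]
j=4: ys[4] = (0+5)%6 = 5 → [6, 6, 0, 5, 5, 7, 4]
j=5: ys[5] = (7+5)%6 = 0 → [6, 6, 0, 5, 5, 0, 4]
j=6: ys[6] = (4+0)%6 = 4 → [6, 6, 0, 5, 5, 0, 4]
sum = 26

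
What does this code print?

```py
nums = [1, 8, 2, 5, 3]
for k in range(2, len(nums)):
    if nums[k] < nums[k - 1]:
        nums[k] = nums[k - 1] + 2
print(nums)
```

[1, 8, 10, 12, 14]

k=2: 2<8, nums[2] = 8+2 = 10 → [1, 8, 10, 5, 3]
k=3: 5<10, nums[3] = 10+2 = 12 → [1, 8, 10, 12, 3]
k=4: 3<12, nums[4] = 12+2 = 14 → [1, 8, 10, 12, 14]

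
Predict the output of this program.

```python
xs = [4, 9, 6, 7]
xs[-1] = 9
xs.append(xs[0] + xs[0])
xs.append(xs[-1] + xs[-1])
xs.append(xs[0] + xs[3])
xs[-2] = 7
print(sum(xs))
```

56

xs[-1] = 9 → [4, 9, 6, 9]
append xs[0]+xs[0] = 4+4 = 8 → [4, 9, 6, 9, 8]
append xs[-1]+xs[-1] = 8+8 = 16 → [4, 9, 6, 9, 8, 16]
append xs[0]+xs[3] = 4+9 = 13 → [4, 9, 6, 9, 8, 16, 13]
xs[-2] = 7 → [4, 9, 6, 9, 8, 7, 13]
sum = 56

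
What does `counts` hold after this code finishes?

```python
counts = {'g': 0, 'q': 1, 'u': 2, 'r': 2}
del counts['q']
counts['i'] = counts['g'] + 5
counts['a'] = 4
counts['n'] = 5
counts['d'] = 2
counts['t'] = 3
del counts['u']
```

del 'q' → {'g': 0, 'u': 2, 'r': 2}
counts['i'] = counts['g']+5 = 5 → {'g': 0, 'u': 2, 'r': 2, 'i': 5}
counts['a'] = 4 → {'g': 0, 'u': 2, 'r': 2, 'i': 5, 'a': 4}
counts['n'] = 5 → {'g': 0, 'u': 2, 'r': 2, 'i': 5, 'a': 4, 'n': 5}
counts['d'] = 2 → {'g': 0, 'u': 2, 'r': 2, 'i': 5, 'a': 4, 'n': 5, 'd': 2}
counts['t'] = 3 → {'g': 0, 'u': 2, 'r': 2, 'i': 5, 'a': 4, 'n': 5, 'd': 2, 't': 3}
del 'u' → {'g': 0, 'r': 2, 'i': 5, 'a': 4, 'n': 5, 'd': 2, 't': 3}

{'g': 0, 'r': 2, 'i': 5, 'a': 4, 'n': 5, 'd': 2, 't': 3}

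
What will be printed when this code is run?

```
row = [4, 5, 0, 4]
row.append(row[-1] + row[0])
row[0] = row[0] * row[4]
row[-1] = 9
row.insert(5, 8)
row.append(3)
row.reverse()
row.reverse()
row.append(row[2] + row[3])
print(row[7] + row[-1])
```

8

append row[-1]+row[0] = 4+4 = 8 → [4, 5, 0, 4, 8]
row[0] = row[0]*row[4] = 4*8 = 32 → [32, 5, 0, 4, 8]
row[-1] = 9 → [32, 5, 0, 4, 9]
insert 8 at 5 → [32, 5, 0, 4, 9, 8]
append 3 → [32, 5, 0, 4, 9, 8, 3]
reverse → [3, 8, 9, 4, 0, 5, 32]
reverse → [32, 5, 0, 4, 9, 8, 3]
append row[2]+row[3] = 0+4 = 4 → [32, 5, 0, 4, 9, 8, 3, 4]
row[7]+row[-1] = 4+4 = 8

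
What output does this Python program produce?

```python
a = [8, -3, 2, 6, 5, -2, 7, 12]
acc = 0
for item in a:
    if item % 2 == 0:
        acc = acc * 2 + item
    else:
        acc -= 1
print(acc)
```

154

item=8: even, acc = 0*2+8 = 8
item=-3: not even, acc = 8-1 = 7
item=2: even, acc = 7*2+2 = 16
item=6: even, acc = 16*2+6 = 38
item=5: not even, acc = 38-1 = 37
item=-2: even, acc = 37*2+(-2) = 72
item=7: not even, acc = 72-1 = 71
item=12: even, acc = 71*2+12 = 154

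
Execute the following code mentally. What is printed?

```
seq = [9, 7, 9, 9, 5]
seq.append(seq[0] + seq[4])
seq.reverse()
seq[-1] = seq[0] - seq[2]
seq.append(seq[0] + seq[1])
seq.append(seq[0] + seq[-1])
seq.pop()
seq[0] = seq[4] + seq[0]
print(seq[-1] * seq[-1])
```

append seq[0]+seq[4] = 9+5 = 14 → [9, 7, 9, 9, 5, 14]
reverse → [14, 5, 9, 9, 7, 9]
seq[-1] = seq[0]-seq[2] = 14-9 = 5 → [14, 5, 9, 9, 7, 5]
append seq[0]+seq[1] = 14+5 = 19 → [14, 5, 9, 9, 7, 5, 19]
append seq[0]+seq[-1] = 14+19 = 33 → [14, 5, 9, 9, 7, 5, 19, 33]
pop() removes 33 → [14, 5, 9, 9, 7, 5, 19]
seq[0] = seq[4]+seq[0] = 7+14 = 21 → [21, 5, 9, 9, 7, 5, 19]
seq[-1]*seq[-1] = 19*19 = 361

361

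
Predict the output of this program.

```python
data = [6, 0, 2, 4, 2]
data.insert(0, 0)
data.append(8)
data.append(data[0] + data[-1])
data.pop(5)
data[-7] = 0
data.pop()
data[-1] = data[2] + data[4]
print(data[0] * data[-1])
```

0

insert 0 at 0 → [0, 6, 0, 2, 4, 2]
append 8 → [0, 6, 0, 2, 4, 2, 8]
append data[0]+data[-1] = 0+8 = 8 → [0, 6, 0, 2, 4, 2, 8, 8]
pop(5) removes 2 → [0, 6, 0, 2, 4, 8, 8]
data[-7] = 0 → [0, 6, 0, 2, 4, 8, 8]
pop() removes 8 → [0, 6, 0, 2, 4, 8]
data[-1] = data[2]+data[4] = 0+4 = 4 → [0, 6, 0, 2, 4, 4]
data[0]*data[-1] = 0*4 = 0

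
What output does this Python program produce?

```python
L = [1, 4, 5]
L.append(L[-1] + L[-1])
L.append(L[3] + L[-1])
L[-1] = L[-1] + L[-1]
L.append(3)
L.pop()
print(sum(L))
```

append L[-1]+L[-1] = 5+5 = 10 → [1, 4, 5, 10]
append L[3]+L[-1] = 10+10 = 20 → [1, 4, 5, 10, 20]
L[-1] = L[-1]+L[-1] = 20+20 = 40 → [1, 4, 5, 10, 40]
append 3 → [1, 4, 5, 10, 40, 3]
pop() removes 3 → [1, 4, 5, 10, 40]
sum = 60

60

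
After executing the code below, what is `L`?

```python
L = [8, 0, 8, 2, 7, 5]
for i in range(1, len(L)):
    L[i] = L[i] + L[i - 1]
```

[8, 8, 16, 18, 25, 30]

i=1: L[1] = 0+8 = 8 → [8, 8, 8, 2, 7, 5]
i=2: L[2] = 8+8 = 16 → [8, 8, 16, 2, 7, 5]
i=3: L[3] = 2+16 = 18 → [8, 8, 16, 18, 7, 5]
i=4: L[4] = 7+18 = 25 → [8, 8, 16, 18, 25, 5]
i=5: L[5] = 5+25 = 30 → [8, 8, 16, 18, 25, 30]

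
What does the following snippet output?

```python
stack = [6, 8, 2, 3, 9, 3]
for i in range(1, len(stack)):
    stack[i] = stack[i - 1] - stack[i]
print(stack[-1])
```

i=1: stack[1] = 6-8 = -2 → [6, -2, 2, 3, 9, 3]
i=2: stack[2] = (-2)-2 = -4 → [6, -2, -4, 3, 9, 3]
i=3: stack[3] = (-4)-3 = -7 → [6, -2, -4, -7, 9, 3]
i=4: stack[4] = (-7)-9 = -16 → [6, -2, -4, -7, -16, 3]
i=5: stack[5] = (-16)-3 = -19 → [6, -2, -4, -7, -16, -19]

-19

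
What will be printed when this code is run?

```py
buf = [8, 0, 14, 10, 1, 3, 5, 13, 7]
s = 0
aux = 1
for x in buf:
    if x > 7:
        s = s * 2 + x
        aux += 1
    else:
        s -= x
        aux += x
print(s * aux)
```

x=8: >7, s = 0*2+8 = 8; aux=2
x=0: not >7, s = 8-0 = 8; aux=2
x=14: >7, s = 8*2+14 = 30; aux=3
x=10: >7, s = 30*2+10 = 70; aux=4
x=1: not >7, s = 70-1 = 69; aux=5
x=3: not >7, s = 69-3 = 66; aux=8
x=5: not >7, s = 66-5 = 61; aux=13
x=13: >7, s = 61*2+13 = 135; aux=14
x=7: not >7, s = 135-7 = 128; aux=21
s*aux = 128*21 = 2688

2688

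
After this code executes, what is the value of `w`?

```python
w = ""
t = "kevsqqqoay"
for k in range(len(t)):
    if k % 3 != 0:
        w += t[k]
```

k=0: skip
k=1: add 'e' → 'e'
k=2: add 'v' → 'ev'
k=3: skip
k=4: add 'q' → 'evq'
k=5: add 'q' → 'evqq'
k=6: skip
k=7: add 'o' → 'evqqo'
k=8: add 'a' → 'evqqoa'
k=9: skip

'evqqoa'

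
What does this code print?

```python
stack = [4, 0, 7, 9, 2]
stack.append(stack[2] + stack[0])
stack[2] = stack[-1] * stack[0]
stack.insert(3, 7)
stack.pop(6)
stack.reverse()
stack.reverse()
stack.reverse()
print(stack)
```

[2, 9, 7, 44, 0, 4]

append stack[2]+stack[0] = 7+4 = 11 → [4, 0, 7, 9, 2, 11]
stack[2] = stack[-1]*stack[0] = 11*4 = 44 → [4, 0, 44, 9, 2, 11]
insert 7 at 3 → [4, 0, 44, 7, 9, 2, 11]
pop(6) removes 11 → [4, 0, 44, 7, 9, 2]
reverse → [2, 9, 7, 44, 0, 4]
reverse → [4, 0, 44, 7, 9, 2]
reverse → [2, 9, 7, 44, 0, 4]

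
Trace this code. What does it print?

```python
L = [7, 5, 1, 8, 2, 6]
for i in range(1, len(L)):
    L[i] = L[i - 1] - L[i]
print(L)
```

[7, 2, 1, -7, -9, -15]

i=1: L[1] = 7-5 = 2 → [7, 2, 1, 8, 2, 6]
i=2: L[2] = 2-1 = 1 → [7, 2, 1, 8, 2, 6]
i=3: L[3] = 1-8 = -7 → [7, 2, 1, -7, 2, 6]
i=4: L[4] = (-7)-2 = -9 → [7, 2, 1, -7, -9, 6]
i=5: L[5] = (-9)-6 = -15 → [7, 2, 1, -7, -9, -15]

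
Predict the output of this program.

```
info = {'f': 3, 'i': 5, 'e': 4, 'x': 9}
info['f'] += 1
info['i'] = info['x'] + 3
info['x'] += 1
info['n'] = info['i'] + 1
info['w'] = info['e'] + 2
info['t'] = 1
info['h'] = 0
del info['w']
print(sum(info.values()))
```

info['f'] = 3+1 = 4 → {'f': 4, 'i': 5, 'e': 4, 'x': 9}
info['i'] = info['x']+3 = 12 → {'f': 4, 'i': 12, 'e': 4, 'x': 9}
info['x'] = 9+1 = 10 → {'f': 4, 'i': 12, 'e': 4, 'x': 10}
info['n'] = info['i']+1 = 13 → {'f': 4, 'i': 12, 'e': 4, 'x': 10, 'n': 13}
info['w'] = info['e']+2 = 6 → {'f': 4, 'i': 12, 'e': 4, 'x': 10, 'n': 13, 'w': 6}
info['t'] = 1 → {'f': 4, 'i': 12, 'e': 4, 'x': 10, 'n': 13, 'w': 6, 't': 1}
info['h'] = 0 → {'f': 4, 'i': 12, 'e': 4, 'x': 10, 'n': 13, 'w': 6, 't': 1, 'h': 0}
del 'w' → {'f': 4, 'i': 12, 'e': 4, 'x': 10, 'n': 13, 't': 1, 'h': 0}
sum of values = 44

44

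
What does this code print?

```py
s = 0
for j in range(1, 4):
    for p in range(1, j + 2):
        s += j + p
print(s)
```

j=1,p=1: s = 0+2 = 2
j=1,p=2: s = 2+3 = 5
j=2,p=1: s = 5+3 = 8
j=2,p=2: s = 8+4 = 12
j=2,p=3: s = 12+5 = 17
j=3,p=1: s = 17+4 = 21
j=3,p=2: s = 21+5 = 26
j=3,p=3: s = 26+6 = 32
j=3,p=4: s = 32+7 = 39

39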